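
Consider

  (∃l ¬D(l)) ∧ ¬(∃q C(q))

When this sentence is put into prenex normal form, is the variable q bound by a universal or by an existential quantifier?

Drive negations inward (¬∀x A ≡ ∃x ¬A, ¬∃x A ≡ ∀x ¬A, De Morgan for ∧/∨):
  (∃l ¬D(l)) ∧ (∀q ¬C(q))
Extract every quantifier outward, since the variables are now distinct and don't occur free across branches:
  ∃l ∀q (¬D(l) ∧ ¬C(q))
The quantifier ∃q sits under an odd number of negations, so it flips to ∀q.

universal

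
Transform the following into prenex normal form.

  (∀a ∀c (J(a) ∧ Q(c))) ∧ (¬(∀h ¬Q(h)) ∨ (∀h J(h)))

∀a ∀c ∃h ∀t (J(a) ∧ Q(c) ∧ (Q(h) ∨ J(t)))

Push ¬ through the quantifiers and connectives to reach negation normal form:
  (∀a ∀c (J(a) ∧ Q(c))) ∧ ((∃h Q(h)) ∨ (∀h J(h)))
Rename bound variables to avoid capture: h↦t.
  (∀a ∀c (J(a) ∧ Q(c))) ∧ ((∃h Q(h)) ∨ (∀t J(t)))
Finally move all quantifiers to the prefix:
  ∀a ∀c ∃h ∀t (J(a) ∧ Q(c) ∧ (Q(h) ∨ J(t)))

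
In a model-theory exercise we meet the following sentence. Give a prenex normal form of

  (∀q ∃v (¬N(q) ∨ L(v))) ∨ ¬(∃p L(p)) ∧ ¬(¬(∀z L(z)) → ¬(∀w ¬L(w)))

∀q ∃v ∀p ∃z ∀w (¬N(q) ∨ L(v) ∨ ¬L(p) ∧ ¬L(z) ∧ ¬L(w))

First replace A → B with ¬A ∨ B.
  (∀q ∃v (¬N(q) ∨ L(v))) ∨ ¬(∃p L(p)) ∧ ¬(¬¬(∀z L(z)) ∨ ¬(∀w ¬L(w)))
Drive negations inward (¬∀x A ≡ ∃x ¬A, ¬∃x A ≡ ∀x ¬A, De Morgan for ∧/∨):
  (∀q ∃v (¬N(q) ∨ L(v))) ∨ (∀p ¬L(p)) ∧ (∃z ¬L(z)) ∧ (∀w ¬L(w))
All bound variables are already distinct, so no renaming is needed.
Finally move all quantifiers to the prefix:
  ∀q ∃v ∀p ∃z ∀w (¬N(q) ∨ L(v) ∨ ¬L(p) ∧ ¬L(z) ∧ ¬L(w))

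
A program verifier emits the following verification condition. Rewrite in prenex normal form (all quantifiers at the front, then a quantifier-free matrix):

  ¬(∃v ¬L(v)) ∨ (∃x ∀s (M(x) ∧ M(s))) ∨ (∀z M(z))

∀v ∃x ∀s ∀z (L(v) ∨ M(x) ∧ M(s) ∨ M(z))

Push ¬ through the quantifiers and connectives to reach negation normal form:
  (∀v L(v)) ∨ (∃x ∀s (M(x) ∧ M(s))) ∨ (∀z M(z))
Extract every quantifier outward, since the variables are now distinct and don't occur free across branches:
  ∀v ∃x ∀s ∀z (L(v) ∨ M(x) ∧ M(s) ∨ M(z))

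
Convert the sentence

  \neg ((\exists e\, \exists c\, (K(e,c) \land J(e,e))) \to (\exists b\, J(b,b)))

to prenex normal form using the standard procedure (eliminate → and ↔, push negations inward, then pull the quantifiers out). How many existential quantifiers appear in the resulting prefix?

First replace A → B with ¬A ∨ B.
  \neg (\neg (\exists e\, \exists c\, (K(e,c) \land J(e,e))) \lor (\exists b\, J(b,b)))
Drive negations inward (¬∀x A ≡ ∃x ¬A, ¬∃x A ≡ ∀x ¬A, De Morgan for ∧/∨):
  (\exists e\, \exists c\, (K(e,c) \land J(e,e))) \land (\forall b\, \neg J(b,b))
All bound variables are already distinct, so no renaming is needed.
Finally move all quantifiers to the prefix:
  \exists e\, \exists c\, \forall b\, (K(e,c) \land J(e,e) \land \neg J(b,b))
The prefix is \exists e \exists c \forall b: 1 universal, 2 existential.

2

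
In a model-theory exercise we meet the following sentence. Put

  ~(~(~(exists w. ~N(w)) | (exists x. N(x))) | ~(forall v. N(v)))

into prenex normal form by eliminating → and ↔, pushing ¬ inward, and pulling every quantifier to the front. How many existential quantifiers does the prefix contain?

1

Push ¬ through the quantifiers and connectives to reach negation normal form:
  ((forall w. N(w)) | (exists x. N(x))) & (forall v. N(v))
All bound variables are already distinct, so no renaming is needed.
Pull the quantifiers to the front (each side's bound variable is not free in the other side):
  forall w. exists x. forall v. ((N(w) | N(x)) & N(v))
The prefix is forall w exists x forall v: 2 universal, 1 existential.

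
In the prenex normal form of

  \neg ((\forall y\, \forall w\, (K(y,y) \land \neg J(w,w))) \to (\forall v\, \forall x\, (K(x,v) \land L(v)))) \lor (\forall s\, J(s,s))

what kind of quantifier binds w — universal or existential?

universal

First replace A → B with ¬A ∨ B.
  \neg (\neg (\forall y\, \forall w\, (K(y,y) \land \neg J(w,w))) \lor (\forall v\, \forall x\, (K(x,v) \land L(v)))) \lor (\forall s\, J(s,s))
Drive negations inward (¬∀x A ≡ ∃x ¬A, ¬∃x A ≡ ∀x ¬A, De Morgan for ∧/∨):
  (\forall y\, \forall w\, (K(y,y) \land \neg J(w,w))) \land (\exists v\, \exists x\, (\neg K(x,v) \lor \neg L(v))) \lor (\forall s\, J(s,s))
All bound variables are already distinct, so no renaming is needed.
Pull the quantifiers to the front (each side's bound variable is not free in the other side):
  \forall y\, \forall w\, \exists v\, \exists x\, \forall s\, (K(y,y) \land \neg J(w,w) \land (\neg K(x,v) \lor \neg L(v)) \lor J(s,s))
The quantifier \forall w sits under an even number of negations (counting the antecedent side of each →), so it remains universal.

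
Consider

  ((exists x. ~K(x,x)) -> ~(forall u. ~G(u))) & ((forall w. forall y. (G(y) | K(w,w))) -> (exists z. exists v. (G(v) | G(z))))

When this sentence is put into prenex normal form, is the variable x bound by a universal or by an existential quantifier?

Eliminate → and ↔ using ¬ and ∨.
  (~(exists x. ~K(x,x)) | ~(forall u. ~G(u))) & (~(forall w. forall y. (G(y) | K(w,w))) | (exists z. exists v. (G(v) | G(z))))
Push ¬ through the quantifiers and connectives to reach negation normal form:
  ((forall x. K(x,x)) | (exists u. G(u))) & ((exists w. exists y. (~G(y) & ~K(w,w))) | (exists z. exists v. (G(v) | G(z))))
All bound variables are already distinct, so no renaming is needed.
Pull the quantifiers to the front (each side's bound variable is not free in the other side):
  forall x. exists u. exists w. exists y. exists z. exists v. ((K(x,x) | G(u)) & (~G(y) & ~K(w,w) | G(v) | G(z)))
The quantifier exists x sits under an odd number of negations (counting the antecedent side of each →), so it flips to forall x.

universal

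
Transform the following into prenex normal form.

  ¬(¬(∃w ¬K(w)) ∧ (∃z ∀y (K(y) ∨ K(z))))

∃w ∀z ∃y (¬K(w) ∨ ¬K(y) ∧ ¬K(z))

Push ¬ through the quantifiers and connectives to reach negation normal form:
  (∃w ¬K(w)) ∨ (∀z ∃y (¬K(y) ∧ ¬K(z)))
All bound variables are already distinct, so no renaming is needed.
Finally move all quantifiers to the prefix:
  ∃w ∀z ∃y (¬K(w) ∨ ¬K(y) ∧ ¬K(z))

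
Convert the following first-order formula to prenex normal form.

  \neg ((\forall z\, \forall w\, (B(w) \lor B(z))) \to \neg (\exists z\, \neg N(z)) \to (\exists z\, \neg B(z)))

\forall z\, \forall w\, \forall q\, \forall p\, ((B(w) \lor B(z)) \land N(q) \land B(p))

Eliminate → and ↔ using ¬ and ∨.
  \neg (\neg (\forall z\, \forall w\, (B(w) \lor B(z))) \lor \neg \neg (\exists z\, \neg N(z)) \lor (\exists z\, \neg B(z)))
Push ¬ through the quantifiers and connectives to reach negation normal form:
  (\forall z\, \forall w\, (B(w) \lor B(z))) \land (\forall z\, N(z)) \land (\forall z\, B(z))
Give each quantifier a distinct variable: z↦q, z↦p.
  (\forall z\, \forall w\, (B(w) \lor B(z))) \land (\forall q\, N(q)) \land (\forall p\, B(p))
Pull the quantifiers to the front (each side's bound variable is not free in the other side):
  \forall z\, \forall w\, \forall q\, \forall p\, ((B(w) \lor B(z)) \land N(q) \land B(p))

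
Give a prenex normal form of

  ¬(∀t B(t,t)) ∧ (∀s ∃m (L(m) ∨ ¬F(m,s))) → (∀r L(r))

Rewrite implications/biconditionals: A → B as ¬A ∨ B.
  ¬(¬(∀t B(t,t)) ∧ (∀s ∃m (L(m) ∨ ¬F(m,s)))) ∨ (∀r L(r))
Move each ¬ inward, flipping quantifiers it crosses:
  (∀t B(t,t)) ∨ (∃s ∀m (¬L(m) ∧ F(m,s))) ∨ (∀r L(r))
Extract every quantifier outward, since the variables are now distinct and don't occur free across branches:
  ∀t ∃s ∀m ∀r (B(t,t) ∨ ¬L(m) ∧ F(m,s) ∨ L(r))

∀t ∃s ∀m ∀r (B(t,t) ∨ ¬L(m) ∧ F(m,s) ∨ L(r))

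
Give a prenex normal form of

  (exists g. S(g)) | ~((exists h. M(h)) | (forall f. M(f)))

Drive negations inward (¬∀x A ≡ ∃x ¬A, ¬∃x A ≡ ∀x ¬A, De Morgan for ∧/∨):
  (exists g. S(g)) | (forall h. ~M(h)) & (exists f. ~M(f))
All bound variables are already distinct, so no renaming is needed.
Finally move all quantifiers to the prefix:
  exists g. forall h. exists f. (S(g) | ~M(h) & ~M(f))

exists g. forall h. exists f. (S(g) | ~M(h) & ~M(f))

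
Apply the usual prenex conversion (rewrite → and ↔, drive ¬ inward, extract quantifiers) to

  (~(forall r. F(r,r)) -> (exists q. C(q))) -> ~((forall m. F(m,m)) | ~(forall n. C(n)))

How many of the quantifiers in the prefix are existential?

Rewrite implications/biconditionals: A → B as ¬A ∨ B.
  ~(~~(forall r. F(r,r)) | (exists q. C(q))) | ~((forall m. F(m,m)) | ~(forall n. C(n)))
Push ¬ through the quantifiers and connectives to reach negation normal form:
  (exists r. ~F(r,r)) & (forall q. ~C(q)) | (exists m. ~F(m,m)) & (forall n. C(n))
Finally move all quantifiers to the prefix:
  exists r. forall q. exists m. forall n. (~F(r,r) & ~C(q) | ~F(m,m) & C(n))
The prefix is exists r forall q exists m forall n: 2 universal, 2 existential.

2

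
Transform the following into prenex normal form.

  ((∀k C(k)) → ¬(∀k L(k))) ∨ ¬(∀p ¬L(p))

First replace A → B with ¬A ∨ B.
  ¬(∀k C(k)) ∨ ¬(∀k L(k)) ∨ ¬(∀p ¬L(p))
Drive negations inward (¬∀x A ≡ ∃x ¬A, ¬∃x A ≡ ∀x ¬A, De Morgan for ∧/∨):
  (∃k ¬C(k)) ∨ (∃k ¬L(k)) ∨ (∃p L(p))
Standardize variables apart so no two quantifiers bind the same name: k↦z.
  (∃k ¬C(k)) ∨ (∃z ¬L(z)) ∨ (∃p L(p))
Extract every quantifier outward, since the variables are now distinct and don't occur free across branches:
  ∃k ∃z ∃p (¬C(k) ∨ ¬L(z) ∨ L(p))

∃k ∃z ∃p (¬C(k) ∨ ¬L(z) ∨ L(p))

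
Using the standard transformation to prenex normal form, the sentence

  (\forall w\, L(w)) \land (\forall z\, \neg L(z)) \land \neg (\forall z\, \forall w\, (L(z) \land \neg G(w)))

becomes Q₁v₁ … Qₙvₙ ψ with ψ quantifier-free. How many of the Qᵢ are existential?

2

Push ¬ through the quantifiers and connectives to reach negation normal form:
  (\forall w\, L(w)) \land (\forall z\, \neg L(z)) \land (\exists z\, \exists w\, (\neg L(z) \lor G(w)))
Give each quantifier a distinct variable: z↦u, w↦y.
  (\forall w\, L(w)) \land (\forall z\, \neg L(z)) \land (\exists u\, \exists y\, (\neg L(u) \lor G(y)))
Extract every quantifier outward, since the variables are now distinct and don't occur free across branches:
  \forall w\, \forall z\, \exists u\, \exists y\, (L(w) \land \neg L(z) \land (\neg L(u) \lor G(y)))
The prefix is \forall w \forall z \exists u \exists y: 2 universal, 2 existential.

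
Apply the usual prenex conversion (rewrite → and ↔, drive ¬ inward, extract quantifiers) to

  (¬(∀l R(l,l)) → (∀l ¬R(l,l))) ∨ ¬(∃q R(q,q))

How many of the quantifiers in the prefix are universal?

Eliminate → and ↔ using ¬ and ∨.
  ¬¬(∀l R(l,l)) ∨ (∀l ¬R(l,l)) ∨ ¬(∃q R(q,q))
Drive negations inward (¬∀x A ≡ ∃x ¬A, ¬∃x A ≡ ∀x ¬A, De Morgan for ∧/∨):
  (∀l R(l,l)) ∨ (∀l ¬R(l,l)) ∨ (∀q ¬R(q,q))
Standardize variables apart so no two quantifiers bind the same name: l↦x1.
  (∀l R(l,l)) ∨ (∀x1 ¬R(x1,x1)) ∨ (∀q ¬R(q,q))
Extract every quantifier outward, since the variables are now distinct and don't occur free across branches:
  ∀l ∀x1 ∀q (R(l,l) ∨ ¬R(x1,x1) ∨ ¬R(q,q))
The prefix is ∀l ∀x1 ∀q: 3 universal, 0 existential.

3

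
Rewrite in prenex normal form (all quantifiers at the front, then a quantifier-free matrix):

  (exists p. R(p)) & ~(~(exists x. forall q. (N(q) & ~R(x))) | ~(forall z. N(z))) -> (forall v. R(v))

forall p. forall x. exists q. exists z. forall v. (~R(p) | ~N(q) | R(x) | ~N(z) | R(v))

Eliminate → and ↔ using ¬ and ∨.
  ~((exists p. R(p)) & ~(~(exists x. forall q. (N(q) & ~R(x))) | ~(forall z. N(z)))) | (forall v. R(v))
Move each ¬ inward, flipping quantifiers it crosses:
  (forall p. ~R(p)) | (forall x. exists q. (~N(q) | R(x))) | (exists z. ~N(z)) | (forall v. R(v))
Pull the quantifiers to the front (each side's bound variable is not free in the other side):
  forall p. forall x. exists q. exists z. forall v. (~R(p) | ~N(q) | R(x) | ~N(z) | R(v))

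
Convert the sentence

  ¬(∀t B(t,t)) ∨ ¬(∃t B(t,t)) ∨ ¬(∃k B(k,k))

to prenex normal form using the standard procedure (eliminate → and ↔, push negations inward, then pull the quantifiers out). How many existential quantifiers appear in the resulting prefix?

Push ¬ through the quantifiers and connectives to reach negation normal form:
  (∃t ¬B(t,t)) ∨ (∀t ¬B(t,t)) ∨ (∀k ¬B(k,k))
Give each quantifier a distinct variable: t↦b.
  (∃t ¬B(t,t)) ∨ (∀b ¬B(b,b)) ∨ (∀k ¬B(k,k))
Extract every quantifier outward, since the variables are now distinct and don't occur free across branches:
  ∃t ∀b ∀k (¬B(t,t) ∨ ¬B(b,b) ∨ ¬B(k,k))
The prefix is ∃t ∀b ∀k: 2 universal, 1 existential.

1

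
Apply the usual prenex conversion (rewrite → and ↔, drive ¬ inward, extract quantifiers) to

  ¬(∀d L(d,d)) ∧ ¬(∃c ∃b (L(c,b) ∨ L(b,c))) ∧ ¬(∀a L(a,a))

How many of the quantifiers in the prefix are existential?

Move each ¬ inward, flipping quantifiers it crosses:
  (∃d ¬L(d,d)) ∧ (∀c ∀b (¬L(c,b) ∧ ¬L(b,c))) ∧ (∃a ¬L(a,a))
All bound variables are already distinct, so no renaming is needed.
Finally move all quantifiers to the prefix:
  ∃d ∀c ∀b ∃a (¬L(d,d) ∧ ¬L(c,b) ∧ ¬L(b,c) ∧ ¬L(a,a))
The prefix is ∃d ∀c ∀b ∃a: 2 universal, 2 existential.

2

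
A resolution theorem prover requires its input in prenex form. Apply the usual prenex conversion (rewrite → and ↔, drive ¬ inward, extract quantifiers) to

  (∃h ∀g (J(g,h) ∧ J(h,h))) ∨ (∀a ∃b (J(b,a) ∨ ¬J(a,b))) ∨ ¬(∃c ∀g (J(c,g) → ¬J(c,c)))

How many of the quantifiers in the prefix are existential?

3

Eliminate → and ↔ using ¬ and ∨.
  (∃h ∀g (J(g,h) ∧ J(h,h))) ∨ (∀a ∃b (J(b,a) ∨ ¬J(a,b))) ∨ ¬(∃c ∀g (¬J(c,g) ∨ ¬J(c,c)))
Drive negations inward (¬∀x A ≡ ∃x ¬A, ¬∃x A ≡ ∀x ¬A, De Morgan for ∧/∨):
  (∃h ∀g (J(g,h) ∧ J(h,h))) ∨ (∀a ∃b (J(b,a) ∨ ¬J(a,b))) ∨ (∀c ∃g (J(c,g) ∧ J(c,c)))
Rename bound variables to avoid capture: g↦q.
  (∃h ∀g (J(g,h) ∧ J(h,h))) ∨ (∀a ∃b (J(b,a) ∨ ¬J(a,b))) ∨ (∀c ∃q (J(c,q) ∧ J(c,c)))
Pull the quantifiers to the front (each side's bound variable is not free in the other side):
  ∃h ∀g ∀a ∃b ∀c ∃q (J(g,h) ∧ J(h,h) ∨ J(b,a) ∨ ¬J(a,b) ∨ J(c,q) ∧ J(c,c))
The prefix is ∃h ∀g ∀a ∃b ∀c ∃q: 3 universal, 3 existential.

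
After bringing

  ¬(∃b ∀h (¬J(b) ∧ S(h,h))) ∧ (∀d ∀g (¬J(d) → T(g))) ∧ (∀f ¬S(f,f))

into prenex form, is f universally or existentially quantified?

universal

First replace A → B with ¬A ∨ B.
  ¬(∃b ∀h (¬J(b) ∧ S(h,h))) ∧ (∀d ∀g (¬¬J(d) ∨ T(g))) ∧ (∀f ¬S(f,f))
Move each ¬ inward, flipping quantifiers it crosses:
  (∀b ∃h (J(b) ∨ ¬S(h,h))) ∧ (∀d ∀g (J(d) ∨ T(g))) ∧ (∀f ¬S(f,f))
All bound variables are already distinct, so no renaming is needed.
Finally move all quantifiers to the prefix:
  ∀b ∃h ∀d ∀g ∀f ((J(b) ∨ ¬S(h,h)) ∧ (J(d) ∨ T(g)) ∧ ¬S(f,f))
The quantifier ∀f sits under an even number of negations (counting the antecedent side of each →), so it remains universal.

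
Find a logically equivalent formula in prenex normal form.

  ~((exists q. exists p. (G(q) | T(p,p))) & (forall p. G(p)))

forall q. forall p. exists v. (~G(q) & ~T(p,p) | ~G(v))

Drive negations inward (¬∀x A ≡ ∃x ¬A, ¬∃x A ≡ ∀x ¬A, De Morgan for ∧/∨):
  (forall q. forall p. (~G(q) & ~T(p,p))) | (exists p. ~G(p))
Standardize variables apart so no two quantifiers bind the same name: p↦v.
  (forall q. forall p. (~G(q) & ~T(p,p))) | (exists v. ~G(v))
Pull the quantifiers to the front (each side's bound variable is not free in the other side):
  forall q. forall p. exists v. (~G(q) & ~T(p,p) | ~G(v))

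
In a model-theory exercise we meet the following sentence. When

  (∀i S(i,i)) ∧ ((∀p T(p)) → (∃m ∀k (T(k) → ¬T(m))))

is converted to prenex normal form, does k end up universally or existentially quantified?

universal

First replace A → B with ¬A ∨ B.
  (∀i S(i,i)) ∧ (¬(∀p T(p)) ∨ (∃m ∀k (¬T(k) ∨ ¬T(m))))
Move each ¬ inward, flipping quantifiers it crosses:
  (∀i S(i,i)) ∧ ((∃p ¬T(p)) ∨ (∃m ∀k (¬T(k) ∨ ¬T(m))))
Pull the quantifiers to the front (each side's bound variable is not free in the other side):
  ∀i ∃p ∃m ∀k (S(i,i) ∧ (¬T(p) ∨ ¬T(k) ∨ ¬T(m)))
The quantifier ∀k sits under an even number of negations (counting the antecedent side of each →), so it remains universal.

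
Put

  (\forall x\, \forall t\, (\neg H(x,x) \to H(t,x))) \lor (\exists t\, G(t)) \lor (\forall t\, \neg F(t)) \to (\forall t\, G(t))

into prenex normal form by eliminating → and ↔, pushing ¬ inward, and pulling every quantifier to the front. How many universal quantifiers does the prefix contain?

Rewrite implications/biconditionals: A → B as ¬A ∨ B.
  \neg ((\forall x\, \forall t\, (\neg \neg H(x,x) \lor H(t,x))) \lor (\exists t\, G(t)) \lor (\forall t\, \neg F(t))) \lor (\forall t\, G(t))
Push ¬ through the quantifiers and connectives to reach negation normal form:
  (\exists x\, \exists t\, (\neg H(x,x) \land \neg H(t,x))) \land (\forall t\, \neg G(t)) \land (\exists t\, F(t)) \lor (\forall t\, G(t))
Rename bound variables to avoid capture: t↦a, t↦q, t↦z.
  (\exists x\, \exists t\, (\neg H(x,x) \land \neg H(t,x))) \land (\forall a\, \neg G(a)) \land (\exists q\, F(q)) \lor (\forall z\, G(z))
Finally move all quantifiers to the prefix:
  \exists x\, \exists t\, \forall a\, \exists q\, \forall z\, (\neg H(x,x) \land \neg H(t,x) \land \neg G(a) \land F(q) \lor G(z))
The prefix is \exists x \exists t \forall a \exists q \forall z: 2 universal, 3 existential.

2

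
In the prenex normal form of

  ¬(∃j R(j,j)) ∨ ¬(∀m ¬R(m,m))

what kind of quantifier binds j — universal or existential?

universal

Move each ¬ inward, flipping quantifiers it crosses:
  (∀j ¬R(j,j)) ∨ (∃m R(m,m))
All bound variables are already distinct, so no renaming is needed.
Finally move all quantifiers to the prefix:
  ∀j ∃m (¬R(j,j) ∨ R(m,m))
The quantifier ∃j sits under an odd number of negations, so it flips to ∀j.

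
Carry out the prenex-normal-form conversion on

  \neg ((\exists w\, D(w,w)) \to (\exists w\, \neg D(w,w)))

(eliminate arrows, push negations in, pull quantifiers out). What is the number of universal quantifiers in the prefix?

First replace A → B with ¬A ∨ B.
  \neg (\neg (\exists w\, D(w,w)) \lor (\exists w\, \neg D(w,w)))
Move each ¬ inward, flipping quantifiers it crosses:
  (\exists w\, D(w,w)) \land (\forall w\, D(w,w))
Rename bound variables to avoid capture: w↦a.
  (\exists w\, D(w,w)) \land (\forall a\, D(a,a))
Extract every quantifier outward, since the variables are now distinct and don't occur free across branches:
  \exists w\, \forall a\, (D(w,w) \land D(a,a))
The prefix is \exists w \forall a: 1 universal, 1 existential.

1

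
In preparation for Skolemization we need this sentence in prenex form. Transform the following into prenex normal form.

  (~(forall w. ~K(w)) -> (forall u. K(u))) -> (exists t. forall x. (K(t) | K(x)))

First replace A → B with ¬A ∨ B.
  ~(~~(forall w. ~K(w)) | (forall u. K(u))) | (exists t. forall x. (K(t) | K(x)))
Drive negations inward (¬∀x A ≡ ∃x ¬A, ¬∃x A ≡ ∀x ¬A, De Morgan for ∧/∨):
  (exists w. K(w)) & (exists u. ~K(u)) | (exists t. forall x. (K(t) | K(x)))
Pull the quantifiers to the front (each side's bound variable is not free in the other side):
  exists w. exists u. exists t. forall x. (K(w) & ~K(u) | K(t) | K(x))

exists w. exists u. exists t. forall x. (K(w) & ~K(u) | K(t) | K(x))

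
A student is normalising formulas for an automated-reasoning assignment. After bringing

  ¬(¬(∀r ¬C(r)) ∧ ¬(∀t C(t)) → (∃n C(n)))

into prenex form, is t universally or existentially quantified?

Rewrite implications/biconditionals: A → B as ¬A ∨ B.
  ¬(¬(¬(∀r ¬C(r)) ∧ ¬(∀t C(t))) ∨ (∃n C(n)))
Push ¬ through the quantifiers and connectives to reach negation normal form:
  (∃r C(r)) ∧ (∃t ¬C(t)) ∧ (∀n ¬C(n))
All bound variables are already distinct, so no renaming is needed.
Finally move all quantifiers to the prefix:
  ∃r ∃t ∀n (C(r) ∧ ¬C(t) ∧ ¬C(n))
The quantifier ∀t sits under an odd number of negations (counting the antecedent side of each →), so it flips to ∃t.

existential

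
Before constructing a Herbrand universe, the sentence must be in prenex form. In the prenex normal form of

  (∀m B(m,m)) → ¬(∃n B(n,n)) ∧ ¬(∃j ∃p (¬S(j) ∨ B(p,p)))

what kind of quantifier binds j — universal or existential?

Rewrite implications/biconditionals: A → B as ¬A ∨ B.
  ¬(∀m B(m,m)) ∨ ¬(∃n B(n,n)) ∧ ¬(∃j ∃p (¬S(j) ∨ B(p,p)))
Push ¬ through the quantifiers and connectives to reach negation normal form:
  (∃m ¬B(m,m)) ∨ (∀n ¬B(n,n)) ∧ (∀j ∀p (S(j) ∧ ¬B(p,p)))
All bound variables are already distinct, so no renaming is needed.
Finally move all quantifiers to the prefix:
  ∃m ∀n ∀j ∀p (¬B(m,m) ∨ ¬B(n,n) ∧ S(j) ∧ ¬B(p,p))
The quantifier ∃j sits under an odd number of negations (counting the antecedent side of each →), so it flips to ∀j.

universal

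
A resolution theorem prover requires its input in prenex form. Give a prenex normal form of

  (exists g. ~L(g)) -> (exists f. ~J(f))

forall g. exists f. (L(g) | ~J(f))

Eliminate → and ↔ using ¬ and ∨.
  ~(exists g. ~L(g)) | (exists f. ~J(f))
Push ¬ through the quantifiers and connectives to reach negation normal form:
  (forall g. L(g)) | (exists f. ~J(f))
Pull the quantifiers to the front (each side's bound variable is not free in the other side):
  forall g. exists f. (L(g) | ~J(f))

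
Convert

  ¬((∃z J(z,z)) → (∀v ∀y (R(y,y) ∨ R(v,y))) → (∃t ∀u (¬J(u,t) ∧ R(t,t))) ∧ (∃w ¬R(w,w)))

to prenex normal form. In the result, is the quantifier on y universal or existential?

Rewrite implications/biconditionals: A → B as ¬A ∨ B.
  ¬(¬(∃z J(z,z)) ∨ ¬(∀v ∀y (R(y,y) ∨ R(v,y))) ∨ (∃t ∀u (¬J(u,t) ∧ R(t,t))) ∧ (∃w ¬R(w,w)))
Move each ¬ inward, flipping quantifiers it crosses:
  (∃z J(z,z)) ∧ (∀v ∀y (R(y,y) ∨ R(v,y))) ∧ ((∀t ∃u (J(u,t) ∨ ¬R(t,t))) ∨ (∀w R(w,w)))
All bound variables are already distinct, so no renaming is needed.
Finally move all quantifiers to the prefix:
  ∃z ∀v ∀y ∀t ∃u ∀w (J(z,z) ∧ (R(y,y) ∨ R(v,y)) ∧ (J(u,t) ∨ ¬R(t,t) ∨ R(w,w)))
The quantifier ∀y sits under an even number of negations (counting the antecedent side of each →), so it remains universal.

universal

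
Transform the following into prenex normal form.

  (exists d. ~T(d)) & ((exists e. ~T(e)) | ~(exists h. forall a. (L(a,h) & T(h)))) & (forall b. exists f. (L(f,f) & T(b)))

Move each ¬ inward, flipping quantifiers it crosses:
  (exists d. ~T(d)) & ((exists e. ~T(e)) | (forall h. exists a. (~L(a,h) | ~T(h)))) & (forall b. exists f. (L(f,f) & T(b)))
Pull the quantifiers to the front (each side's bound variable is not free in the other side):
  exists d. exists e. forall h. exists a. forall b. exists f. (~T(d) & (~T(e) | ~L(a,h) | ~T(h)) & L(f,f) & T(b))

exists d. exists e. forall h. exists a. forall b. exists f. (~T(d) & (~T(e) | ~L(a,h) | ~T(h)) & L(f,f) & T(b))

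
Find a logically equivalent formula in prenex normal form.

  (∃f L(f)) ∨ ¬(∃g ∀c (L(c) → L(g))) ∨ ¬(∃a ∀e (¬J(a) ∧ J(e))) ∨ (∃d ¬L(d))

∃f ∀g ∃c ∀a ∃e ∃d (L(f) ∨ L(c) ∧ ¬L(g) ∨ J(a) ∨ ¬J(e) ∨ ¬L(d))

Rewrite implications/biconditionals: A → B as ¬A ∨ B.
  (∃f L(f)) ∨ ¬(∃g ∀c (¬L(c) ∨ L(g))) ∨ ¬(∃a ∀e (¬J(a) ∧ J(e))) ∨ (∃d ¬L(d))
Move each ¬ inward, flipping quantifiers it crosses:
  (∃f L(f)) ∨ (∀g ∃c (L(c) ∧ ¬L(g))) ∨ (∀a ∃e (J(a) ∨ ¬J(e))) ∨ (∃d ¬L(d))
Pull the quantifiers to the front (each side's bound variable is not free in the other side):
  ∃f ∀g ∃c ∀a ∃e ∃d (L(f) ∨ L(c) ∧ ¬L(g) ∨ J(a) ∨ ¬J(e) ∨ ¬L(d))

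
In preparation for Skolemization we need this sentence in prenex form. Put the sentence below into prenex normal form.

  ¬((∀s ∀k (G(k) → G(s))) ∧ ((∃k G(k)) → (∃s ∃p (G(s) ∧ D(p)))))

Eliminate → and ↔ using ¬ and ∨.
  ¬((∀s ∀k (¬G(k) ∨ G(s))) ∧ (¬(∃k G(k)) ∨ (∃s ∃p (G(s) ∧ D(p)))))
Drive negations inward (¬∀x A ≡ ∃x ¬A, ¬∃x A ≡ ∀x ¬A, De Morgan for ∧/∨):
  (∃s ∃k (G(k) ∧ ¬G(s))) ∨ (∃k G(k)) ∧ (∀s ∀p (¬G(s) ∨ ¬D(p)))
Standardize variables apart so no two quantifiers bind the same name: k↦w1, s↦b.
  (∃s ∃k (G(k) ∧ ¬G(s))) ∨ (∃w1 G(w1)) ∧ (∀b ∀p (¬G(b) ∨ ¬D(p)))
Finally move all quantifiers to the prefix:
  ∃s ∃k ∃w1 ∀b ∀p (G(k) ∧ ¬G(s) ∨ G(w1) ∧ (¬G(b) ∨ ¬D(p)))

∃s ∃k ∃w1 ∀b ∀p (G(k) ∧ ¬G(s) ∨ G(w1) ∧ (¬G(b) ∨ ¬D(p)))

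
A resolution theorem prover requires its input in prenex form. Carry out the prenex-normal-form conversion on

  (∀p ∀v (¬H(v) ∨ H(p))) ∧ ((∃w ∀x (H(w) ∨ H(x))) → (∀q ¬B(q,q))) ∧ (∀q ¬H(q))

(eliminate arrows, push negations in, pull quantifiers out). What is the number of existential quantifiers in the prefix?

Rewrite implications/biconditionals: A → B as ¬A ∨ B.
  (∀p ∀v (¬H(v) ∨ H(p))) ∧ (¬(∃w ∀x (H(w) ∨ H(x))) ∨ (∀q ¬B(q,q))) ∧ (∀q ¬H(q))
Drive negations inward (¬∀x A ≡ ∃x ¬A, ¬∃x A ≡ ∀x ¬A, De Morgan for ∧/∨):
  (∀p ∀v (¬H(v) ∨ H(p))) ∧ ((∀w ∃x (¬H(w) ∧ ¬H(x))) ∨ (∀q ¬B(q,q))) ∧ (∀q ¬H(q))
Give each quantifier a distinct variable: q↦u1.
  (∀p ∀v (¬H(v) ∨ H(p))) ∧ ((∀w ∃x (¬H(w) ∧ ¬H(x))) ∨ (∀q ¬B(q,q))) ∧ (∀u1 ¬H(u1))
Pull the quantifiers to the front (each side's bound variable is not free in the other side):
  ∀p ∀v ∀w ∃x ∀q ∀u1 ((¬H(v) ∨ H(p)) ∧ (¬H(w) ∧ ¬H(x) ∨ ¬B(q,q)) ∧ ¬H(u1))
The prefix is ∀p ∀v ∀w ∃x ∀q ∀u1: 5 universal, 1 existential.

1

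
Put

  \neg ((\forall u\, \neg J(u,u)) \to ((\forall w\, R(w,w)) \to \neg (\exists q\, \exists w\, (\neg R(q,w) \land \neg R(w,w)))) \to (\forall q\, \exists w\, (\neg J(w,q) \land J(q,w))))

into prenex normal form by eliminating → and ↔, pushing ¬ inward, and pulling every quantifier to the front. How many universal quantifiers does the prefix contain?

Eliminate → and ↔ using ¬ and ∨.
  \neg (\neg (\forall u\, \neg J(u,u)) \lor \neg (\neg (\forall w\, R(w,w)) \lor \neg (\exists q\, \exists w\, (\neg R(q,w) \land \neg R(w,w)))) \lor (\forall q\, \exists w\, (\neg J(w,q) \land J(q,w))))
Move each ¬ inward, flipping quantifiers it crosses:
  (\forall u\, \neg J(u,u)) \land ((\exists w\, \neg R(w,w)) \lor (\forall q\, \forall w\, (R(q,w) \lor R(w,w)))) \land (\exists q\, \forall w\, (J(w,q) \lor \neg J(q,w)))
Give each quantifier a distinct variable: w↦b, q↦w1, w↦r.
  (\forall u\, \neg J(u,u)) \land ((\exists w\, \neg R(w,w)) \lor (\forall q\, \forall b\, (R(q,b) \lor R(b,b)))) \land (\exists w1\, \forall r\, (J(r,w1) \lor \neg J(w1,r)))
Pull the quantifiers to the front (each side's bound variable is not free in the other side):
  \forall u\, \exists w\, \forall q\, \forall b\, \exists w1\, \forall r\, (\neg J(u,u) \land (\neg R(w,w) \lor R(q,b) \lor R(b,b)) \land (J(r,w1) \lor \neg J(w1,r)))
The prefix is \forall u \exists w \forall q \forall b \exists w1 \forall r: 4 universal, 2 existential.

4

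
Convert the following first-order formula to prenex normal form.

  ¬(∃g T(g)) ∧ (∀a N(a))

∀g ∀a (¬T(g) ∧ N(a))

Push ¬ through the quantifiers and connectives to reach negation normal form:
  (∀g ¬T(g)) ∧ (∀a N(a))
All bound variables are already distinct, so no renaming is needed.
Extract every quantifier outward, since the variables are now distinct and don't occur free across branches:
  ∀g ∀a (¬T(g) ∧ N(a))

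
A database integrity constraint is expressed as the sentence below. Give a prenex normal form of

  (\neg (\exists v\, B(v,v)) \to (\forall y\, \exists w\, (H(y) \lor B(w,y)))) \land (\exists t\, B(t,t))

Eliminate → and ↔ using ¬ and ∨.
  (\neg \neg (\exists v\, B(v,v)) \lor (\forall y\, \exists w\, (H(y) \lor B(w,y)))) \land (\exists t\, B(t,t))
Move each ¬ inward, flipping quantifiers it crosses:
  ((\exists v\, B(v,v)) \lor (\forall y\, \exists w\, (H(y) \lor B(w,y)))) \land (\exists t\, B(t,t))
Pull the quantifiers to the front (each side's bound variable is not free in the other side):
  \exists v\, \forall y\, \exists w\, \exists t\, ((B(v,v) \lor H(y) \lor B(w,y)) \land B(t,t))

\exists v\, \forall y\, \exists w\, \exists t\, ((B(v,v) \lor H(y) \lor B(w,y)) \land B(t,t))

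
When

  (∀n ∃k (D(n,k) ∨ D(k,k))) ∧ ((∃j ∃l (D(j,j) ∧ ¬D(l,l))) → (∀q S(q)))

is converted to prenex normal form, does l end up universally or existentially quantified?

First replace A → B with ¬A ∨ B.
  (∀n ∃k (D(n,k) ∨ D(k,k))) ∧ (¬(∃j ∃l (D(j,j) ∧ ¬D(l,l))) ∨ (∀q S(q)))
Push ¬ through the quantifiers and connectives to reach negation normal form:
  (∀n ∃k (D(n,k) ∨ D(k,k))) ∧ ((∀j ∀l (¬D(j,j) ∨ D(l,l))) ∨ (∀q S(q)))
Finally move all quantifiers to the prefix:
  ∀n ∃k ∀j ∀l ∀q ((D(n,k) ∨ D(k,k)) ∧ (¬D(j,j) ∨ D(l,l) ∨ S(q)))
The quantifier ∃l sits under an odd number of negations (counting the antecedent side of each →), so it flips to ∀l.

universal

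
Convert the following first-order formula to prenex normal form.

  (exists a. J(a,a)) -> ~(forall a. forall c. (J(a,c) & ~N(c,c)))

forall a. exists s. exists c. (~J(a,a) | ~J(s,c) | N(c,c))

Eliminate → and ↔ using ¬ and ∨.
  ~(exists a. J(a,a)) | ~(forall a. forall c. (J(a,c) & ~N(c,c)))
Move each ¬ inward, flipping quantifiers it crosses:
  (forall a. ~J(a,a)) | (exists a. exists c. (~J(a,c) | N(c,c)))
Standardize variables apart so no two quantifiers bind the same name: a↦s.
  (forall a. ~J(a,a)) | (exists s. exists c. (~J(s,c) | N(c,c)))
Finally move all quantifiers to the prefix:
  forall a. exists s. exists c. (~J(a,a) | ~J(s,c) | N(c,c))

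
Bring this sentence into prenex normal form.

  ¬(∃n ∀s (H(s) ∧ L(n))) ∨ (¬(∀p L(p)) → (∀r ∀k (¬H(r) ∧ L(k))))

∀n ∃s ∀p ∀r ∀k (¬H(s) ∨ ¬L(n) ∨ L(p) ∨ ¬H(r) ∧ L(k))

Rewrite implications/biconditionals: A → B as ¬A ∨ B.
  ¬(∃n ∀s (H(s) ∧ L(n))) ∨ ¬¬(∀p L(p)) ∨ (∀r ∀k (¬H(r) ∧ L(k)))
Drive negations inward (¬∀x A ≡ ∃x ¬A, ¬∃x A ≡ ∀x ¬A, De Morgan for ∧/∨):
  (∀n ∃s (¬H(s) ∨ ¬L(n))) ∨ (∀p L(p)) ∨ (∀r ∀k (¬H(r) ∧ L(k)))
All bound variables are already distinct, so no renaming is needed.
Extract every quantifier outward, since the variables are now distinct and don't occur free across branches:
  ∀n ∃s ∀p ∀r ∀k (¬H(s) ∨ ¬L(n) ∨ L(p) ∨ ¬H(r) ∧ L(k))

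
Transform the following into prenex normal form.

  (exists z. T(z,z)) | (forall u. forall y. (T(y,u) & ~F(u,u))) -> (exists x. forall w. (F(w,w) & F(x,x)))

Eliminate → and ↔ using ¬ and ∨.
  ~((exists z. T(z,z)) | (forall u. forall y. (T(y,u) & ~F(u,u)))) | (exists x. forall w. (F(w,w) & F(x,x)))
Push ¬ through the quantifiers and connectives to reach negation normal form:
  (forall z. ~T(z,z)) & (exists u. exists y. (~T(y,u) | F(u,u))) | (exists x. forall w. (F(w,w) & F(x,x)))
Finally move all quantifiers to the prefix:
  forall z. exists u. exists y. exists x. forall w. (~T(z,z) & (~T(y,u) | F(u,u)) | F(w,w) & F(x,x))

forall z. exists u. exists y. exists x. forall w. (~T(z,z) & (~T(y,u) | F(u,u)) | F(w,w) & F(x,x))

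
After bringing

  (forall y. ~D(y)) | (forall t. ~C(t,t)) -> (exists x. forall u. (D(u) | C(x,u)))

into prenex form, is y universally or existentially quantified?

existential

Rewrite implications/biconditionals: A → B as ¬A ∨ B.
  ~((forall y. ~D(y)) | (forall t. ~C(t,t))) | (exists x. forall u. (D(u) | C(x,u)))
Drive negations inward (¬∀x A ≡ ∃x ¬A, ¬∃x A ≡ ∀x ¬A, De Morgan for ∧/∨):
  (exists y. D(y)) & (exists t. C(t,t)) | (exists x. forall u. (D(u) | C(x,u)))
Extract every quantifier outward, since the variables are now distinct and don't occur free across branches:
  exists y. exists t. exists x. forall u. (D(y) & C(t,t) | D(u) | C(x,u))
The quantifier forall y sits under an odd number of negations (counting the antecedent side of each →), so it flips to exists y.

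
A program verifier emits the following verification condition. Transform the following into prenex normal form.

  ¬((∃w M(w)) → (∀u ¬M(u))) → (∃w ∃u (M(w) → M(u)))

∀w ∀u ∃x ∃t (¬M(w) ∨ ¬M(u) ∨ ¬M(x) ∨ M(t))

First replace A → B with ¬A ∨ B.
  ¬¬(¬(∃w M(w)) ∨ (∀u ¬M(u))) ∨ (∃w ∃u (¬M(w) ∨ M(u)))
Drive negations inward (¬∀x A ≡ ∃x ¬A, ¬∃x A ≡ ∀x ¬A, De Morgan for ∧/∨):
  (∀w ¬M(w)) ∨ (∀u ¬M(u)) ∨ (∃w ∃u (¬M(w) ∨ M(u)))
Give each quantifier a distinct variable: w↦x, u↦t.
  (∀w ¬M(w)) ∨ (∀u ¬M(u)) ∨ (∃x ∃t (¬M(x) ∨ M(t)))
Pull the quantifiers to the front (each side's bound variable is not free in the other side):
  ∀w ∀u ∃x ∃t (¬M(w) ∨ ¬M(u) ∨ ¬M(x) ∨ M(t))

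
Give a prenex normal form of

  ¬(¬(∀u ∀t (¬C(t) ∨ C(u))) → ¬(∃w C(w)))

∃u ∃t ∃w (C(t) ∧ ¬C(u) ∧ C(w))

Eliminate → and ↔ using ¬ and ∨.
  ¬(¬¬(∀u ∀t (¬C(t) ∨ C(u))) ∨ ¬(∃w C(w)))
Drive negations inward (¬∀x A ≡ ∃x ¬A, ¬∃x A ≡ ∀x ¬A, De Morgan for ∧/∨):
  (∃u ∃t (C(t) ∧ ¬C(u))) ∧ (∃w C(w))
All bound variables are already distinct, so no renaming is needed.
Finally move all quantifiers to the prefix:
  ∃u ∃t ∃w (C(t) ∧ ¬C(u) ∧ C(w))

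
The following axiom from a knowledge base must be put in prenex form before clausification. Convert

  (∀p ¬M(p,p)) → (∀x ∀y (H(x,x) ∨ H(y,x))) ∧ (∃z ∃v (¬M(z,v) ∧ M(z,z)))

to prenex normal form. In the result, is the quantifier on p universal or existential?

existential

First replace A → B with ¬A ∨ B.
  ¬(∀p ¬M(p,p)) ∨ (∀x ∀y (H(x,x) ∨ H(y,x))) ∧ (∃z ∃v (¬M(z,v) ∧ M(z,z)))
Drive negations inward (¬∀x A ≡ ∃x ¬A, ¬∃x A ≡ ∀x ¬A, De Morgan for ∧/∨):
  (∃p M(p,p)) ∨ (∀x ∀y (H(x,x) ∨ H(y,x))) ∧ (∃z ∃v (¬M(z,v) ∧ M(z,z)))
All bound variables are already distinct, so no renaming is needed.
Extract every quantifier outward, since the variables are now distinct and don't occur free across branches:
  ∃p ∀x ∀y ∃z ∃v (M(p,p) ∨ (H(x,x) ∨ H(y,x)) ∧ ¬M(z,v) ∧ M(z,z))
The quantifier ∀p sits under an odd number of negations (counting the antecedent side of each →), so it flips to ∃p.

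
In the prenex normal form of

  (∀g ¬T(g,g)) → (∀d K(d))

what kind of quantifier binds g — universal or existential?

Rewrite implications/biconditionals: A → B as ¬A ∨ B.
  ¬(∀g ¬T(g,g)) ∨ (∀d K(d))
Drive negations inward (¬∀x A ≡ ∃x ¬A, ¬∃x A ≡ ∀x ¬A, De Morgan for ∧/∨):
  (∃g T(g,g)) ∨ (∀d K(d))
Extract every quantifier outward, since the variables are now distinct and don't occur free across branches:
  ∃g ∀d (T(g,g) ∨ K(d))
The quantifier ∀g sits under an odd number of negations (counting the antecedent side of each →), so it flips to ∃g.

existential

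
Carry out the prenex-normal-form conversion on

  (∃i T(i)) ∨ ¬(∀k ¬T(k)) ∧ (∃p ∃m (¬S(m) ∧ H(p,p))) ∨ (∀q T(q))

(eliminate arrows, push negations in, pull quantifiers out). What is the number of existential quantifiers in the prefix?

Push ¬ through the quantifiers and connectives to reach negation normal form:
  (∃i T(i)) ∨ (∃k T(k)) ∧ (∃p ∃m (¬S(m) ∧ H(p,p))) ∨ (∀q T(q))
Finally move all quantifiers to the prefix:
  ∃i ∃k ∃p ∃m ∀q (T(i) ∨ T(k) ∧ ¬S(m) ∧ H(p,p) ∨ T(q))
The prefix is ∃i ∃k ∃p ∃m ∀q: 1 universal, 4 existential.

4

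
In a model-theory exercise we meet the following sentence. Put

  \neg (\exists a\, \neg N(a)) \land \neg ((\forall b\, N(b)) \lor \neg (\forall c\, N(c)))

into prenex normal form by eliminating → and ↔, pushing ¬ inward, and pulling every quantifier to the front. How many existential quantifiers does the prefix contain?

Move each ¬ inward, flipping quantifiers it crosses:
  (\forall a\, N(a)) \land (\exists b\, \neg N(b)) \land (\forall c\, N(c))
Pull the quantifiers to the front (each side's bound variable is not free in the other side):
  \forall a\, \exists b\, \forall c\, (N(a) \land \neg N(b) \land N(c))
The prefix is \forall a \exists b \forall c: 2 universal, 1 existential.

1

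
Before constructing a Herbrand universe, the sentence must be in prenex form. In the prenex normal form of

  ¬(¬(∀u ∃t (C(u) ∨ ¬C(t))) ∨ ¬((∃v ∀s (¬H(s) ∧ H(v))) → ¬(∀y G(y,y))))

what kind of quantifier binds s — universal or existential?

existential

First replace A → B with ¬A ∨ B.
  ¬(¬(∀u ∃t (C(u) ∨ ¬C(t))) ∨ ¬(¬(∃v ∀s (¬H(s) ∧ H(v))) ∨ ¬(∀y G(y,y))))
Drive negations inward (¬∀x A ≡ ∃x ¬A, ¬∃x A ≡ ∀x ¬A, De Morgan for ∧/∨):
  (∀u ∃t (C(u) ∨ ¬C(t))) ∧ ((∀v ∃s (H(s) ∨ ¬H(v))) ∨ (∃y ¬G(y,y)))
All bound variables are already distinct, so no renaming is needed.
Finally move all quantifiers to the prefix:
  ∀u ∃t ∀v ∃s ∃y ((C(u) ∨ ¬C(t)) ∧ (H(s) ∨ ¬H(v) ∨ ¬G(y,y)))
The quantifier ∀s sits under an odd number of negations (counting the antecedent side of each →), so it flips to ∃s.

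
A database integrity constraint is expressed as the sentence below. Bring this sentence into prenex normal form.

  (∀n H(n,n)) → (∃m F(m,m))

∃n ∃m (¬H(n,n) ∨ F(m,m))

First replace A → B with ¬A ∨ B.
  ¬(∀n H(n,n)) ∨ (∃m F(m,m))
Move each ¬ inward, flipping quantifiers it crosses:
  (∃n ¬H(n,n)) ∨ (∃m F(m,m))
All bound variables are already distinct, so no renaming is needed.
Finally move all quantifiers to the prefix:
  ∃n ∃m (¬H(n,n) ∨ F(m,m))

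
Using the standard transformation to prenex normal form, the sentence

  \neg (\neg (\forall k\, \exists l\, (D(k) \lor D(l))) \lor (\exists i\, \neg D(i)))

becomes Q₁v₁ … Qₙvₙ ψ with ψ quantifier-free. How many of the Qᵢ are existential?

Drive negations inward (¬∀x A ≡ ∃x ¬A, ¬∃x A ≡ ∀x ¬A, De Morgan for ∧/∨):
  (\forall k\, \exists l\, (D(k) \lor D(l))) \land (\forall i\, D(i))
All bound variables are already distinct, so no renaming is needed.
Finally move all quantifiers to the prefix:
  \forall k\, \exists l\, \forall i\, ((D(k) \lor D(l)) \land D(i))
The prefix is \forall k \exists l \forall i: 2 universal, 1 existential.

1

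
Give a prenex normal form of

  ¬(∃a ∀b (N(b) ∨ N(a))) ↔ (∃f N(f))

∃a ∀b ∃f ∀u ∀y ∃c ((N(b) ∨ N(a) ∨ N(f)) ∧ (¬N(u) ∨ ¬N(c) ∧ ¬N(y)))

Eliminate → and ↔ using ¬ and ∨; A ↔ B as (¬A ∨ B) ∧ (¬B ∨ A).
  (¬¬(∃a ∀b (N(b) ∨ N(a))) ∨ (∃f N(f))) ∧ (¬(∃f N(f)) ∨ ¬(∃a ∀b (N(b) ∨ N(a))))
Push ¬ through the quantifiers and connectives to reach negation normal form:
  ((∃a ∀b (N(b) ∨ N(a))) ∨ (∃f N(f))) ∧ ((∀f ¬N(f)) ∨ (∀a ∃b (¬N(b) ∧ ¬N(a))))
Standardize variables apart so no two quantifiers bind the same name: f↦u, a↦y, b↦c.
  ((∃a ∀b (N(b) ∨ N(a))) ∨ (∃f N(f))) ∧ ((∀u ¬N(u)) ∨ (∀y ∃c (¬N(c) ∧ ¬N(y))))
Finally move all quantifiers to the prefix:
  ∃a ∀b ∃f ∀u ∀y ∃c ((N(b) ∨ N(a) ∨ N(f)) ∧ (¬N(u) ∨ ¬N(c) ∧ ¬N(y)))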